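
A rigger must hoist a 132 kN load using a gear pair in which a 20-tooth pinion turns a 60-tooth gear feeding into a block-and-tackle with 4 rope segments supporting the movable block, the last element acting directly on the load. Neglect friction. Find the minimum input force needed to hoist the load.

Gear pair MA = 60/20 = 3.
Block-and-tackle MA = number of supporting rope parts = 4.
Combined ideal MA = 3 × 4 = 12.
Effort = load / MA = 132 / 12 = 11 kN.

11 kN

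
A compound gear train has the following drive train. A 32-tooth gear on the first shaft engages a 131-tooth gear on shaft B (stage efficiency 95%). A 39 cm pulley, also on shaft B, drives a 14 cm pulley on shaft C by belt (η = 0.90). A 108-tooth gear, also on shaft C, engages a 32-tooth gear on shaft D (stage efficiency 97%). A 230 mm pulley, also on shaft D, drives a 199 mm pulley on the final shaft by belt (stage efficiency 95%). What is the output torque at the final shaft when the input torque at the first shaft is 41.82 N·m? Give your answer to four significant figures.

12.41 N·m

gear mesh 131/32 = 4.0938 → τ = 41.82·4.0938·0.95 = 162.64 N·m
belt 14/39 = 0.35897 → τ = 162.64·0.35897·0.90 = 52.545 N·m
gear mesh 32/108 = 0.2963 → τ = 52.545·0.2963·0.97 = 15.102 N·m
belt 199/230 = 0.86522 → τ = 15.102·0.86522·0.95 = 12.413 N·m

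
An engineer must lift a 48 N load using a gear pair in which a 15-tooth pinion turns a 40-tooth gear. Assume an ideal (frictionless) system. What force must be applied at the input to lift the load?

18 N

Gear pair MA = 40/15 = 2.6667.
Effort = load / MA = 48 / 2.6667 = 18 N.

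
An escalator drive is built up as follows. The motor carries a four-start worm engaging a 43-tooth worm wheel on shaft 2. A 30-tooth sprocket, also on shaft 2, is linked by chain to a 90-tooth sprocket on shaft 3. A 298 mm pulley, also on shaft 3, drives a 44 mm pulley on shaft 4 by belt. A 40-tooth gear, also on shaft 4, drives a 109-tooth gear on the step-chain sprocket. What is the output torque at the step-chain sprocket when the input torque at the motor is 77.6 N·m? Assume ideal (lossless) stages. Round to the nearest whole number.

worm 43/4 = 10.75 → τ = 77.6·10.75 = 834.2 N·m
chain 90/30 = 3 → τ = 834.2·3 = 2502.6 N·m
belt 44/298 = 0.14765 → τ = 2502.6·0.14765 = 369.51 N·m
gear mesh 109/40 = 2.725 → τ = 369.51·2.725 = 1006.9 N·m

1007 N·m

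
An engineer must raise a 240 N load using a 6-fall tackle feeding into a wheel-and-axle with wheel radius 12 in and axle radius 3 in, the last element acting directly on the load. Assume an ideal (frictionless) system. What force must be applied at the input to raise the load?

Block-and-tackle MA = number of supporting rope parts = 6.
Wheel-and-axle MA = R/r = 12/3 = 4.
Combined ideal MA = 6 × 4 = 24.
Effort = load / MA = 240 / 24 = 10 N.

10 N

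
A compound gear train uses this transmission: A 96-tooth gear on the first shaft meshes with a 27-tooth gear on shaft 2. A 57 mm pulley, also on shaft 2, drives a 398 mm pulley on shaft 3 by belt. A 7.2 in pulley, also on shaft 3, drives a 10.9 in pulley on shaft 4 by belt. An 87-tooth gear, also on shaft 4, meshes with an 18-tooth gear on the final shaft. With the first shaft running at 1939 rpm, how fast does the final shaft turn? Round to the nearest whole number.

3152 rpm

Gear mesh: ratio = 27/96 = 0.28125, so shaft 2 turns at 1939 / 0.28125 = 6894.2 rpm.
Belt: ratio = 398/57 = 6.9825, so shaft 3 turns at 6894.2 / 6.9825 = 987.36 rpm.
Belt: ratio = 10.9/7.2 = 1.5139, so shaft 4 turns at 987.36 / 1.5139 = 652.2 rpm.
Gear mesh: ratio = 18/87 = 0.2069, so the final shaft turns at 652.2 / 0.2069 = 3152.3 rpm.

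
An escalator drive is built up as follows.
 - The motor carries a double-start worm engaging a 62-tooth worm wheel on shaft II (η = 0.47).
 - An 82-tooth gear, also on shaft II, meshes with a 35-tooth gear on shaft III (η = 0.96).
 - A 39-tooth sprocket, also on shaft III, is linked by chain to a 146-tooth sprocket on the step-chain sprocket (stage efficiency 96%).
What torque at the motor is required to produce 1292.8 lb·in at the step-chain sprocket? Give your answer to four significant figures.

60.25 lb·in

Overall ratio R = 31 × 0.42683 × 3.7436 = 49.534; overall efficiency η = 0.47 × 0.96 × 0.96 = 0.4332.
Input torque = output torque / (R × η) = 1292.8 / (49.534 × 0.4332) = 60.254 lb·in.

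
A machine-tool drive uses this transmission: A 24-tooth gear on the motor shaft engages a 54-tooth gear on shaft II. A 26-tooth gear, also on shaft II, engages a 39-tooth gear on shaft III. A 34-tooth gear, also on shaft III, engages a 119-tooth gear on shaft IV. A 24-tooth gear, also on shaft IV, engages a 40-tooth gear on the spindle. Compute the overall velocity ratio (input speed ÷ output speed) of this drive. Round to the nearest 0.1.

19.7

Each stage contributes driven/driver: gear mesh 54/24 = 2.25, gear mesh 39/26 = 1.5, gear mesh 119/34 = 3.5, gear mesh 40/24 = 1.6667.
Overall: 2.25 × 1.5 × 3.5 × 1.6667 = 19.688.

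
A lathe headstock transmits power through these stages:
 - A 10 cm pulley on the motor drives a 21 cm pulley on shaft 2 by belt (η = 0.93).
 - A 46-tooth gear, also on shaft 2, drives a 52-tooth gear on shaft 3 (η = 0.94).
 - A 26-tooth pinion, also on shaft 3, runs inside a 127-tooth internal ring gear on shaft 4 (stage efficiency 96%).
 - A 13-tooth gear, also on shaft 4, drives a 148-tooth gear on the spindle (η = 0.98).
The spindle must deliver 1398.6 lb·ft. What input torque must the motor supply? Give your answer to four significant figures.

12.88 lb·ft

Overall ratio R = 2.1 × 1.1304 × 4.8846 × 11.385 = 132.01; overall efficiency η = 0.93 × 0.94 × 0.96 × 0.98 = 0.8224.
Input torque = output torque / (R × η) = 1398.6 / (132.01 × 0.8224) = 12.882 lb·ft.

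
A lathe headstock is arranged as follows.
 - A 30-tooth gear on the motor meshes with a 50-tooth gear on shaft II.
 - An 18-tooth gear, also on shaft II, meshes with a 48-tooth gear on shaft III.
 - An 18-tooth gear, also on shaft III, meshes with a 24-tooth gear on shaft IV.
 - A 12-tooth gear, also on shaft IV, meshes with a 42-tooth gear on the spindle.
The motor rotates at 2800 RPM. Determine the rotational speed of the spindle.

135 RPM

Gear mesh: ratio = 50/30 = 1.6667, so shaft II turns at 2800 / 1.6667 = 1680 RPM.
Gear mesh: ratio = 48/18 = 2.6667, so shaft III turns at 1680 / 2.6667 = 630 RPM.
Gear mesh: ratio = 24/18 = 1.3333, so shaft IV turns at 630 / 1.3333 = 472.5 RPM.
Gear mesh: ratio = 42/12 = 3.5, so the spindle turns at 472.5 / 3.5 = 135 RPM.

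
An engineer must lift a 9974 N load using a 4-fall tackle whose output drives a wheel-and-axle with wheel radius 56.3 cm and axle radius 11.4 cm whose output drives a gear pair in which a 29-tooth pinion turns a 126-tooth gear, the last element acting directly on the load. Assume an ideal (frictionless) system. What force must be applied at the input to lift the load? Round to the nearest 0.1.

116.2 N

Block-and-tackle MA = number of supporting rope parts = 4.
Wheel-and-axle MA = R/r = 56.3/11.4 = 4.9386.
Gear pair MA = 126/29 = 4.3448.
Combined ideal MA = 4 × 4.9386 × 4.3448 = 85.829.
Effort = load / MA = 9974 / 85.829 = 116.21 N.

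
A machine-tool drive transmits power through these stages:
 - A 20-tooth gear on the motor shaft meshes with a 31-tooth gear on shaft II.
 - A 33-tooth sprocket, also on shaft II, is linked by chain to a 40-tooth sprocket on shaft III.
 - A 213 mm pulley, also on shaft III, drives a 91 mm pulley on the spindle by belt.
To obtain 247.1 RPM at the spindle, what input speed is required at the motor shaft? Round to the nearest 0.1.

Overall ratio R = 1.55 × 1.2121 × 0.42723 = 0.80267.
Required input speed = output speed × R = 247.1 × 0.80267 = 198.34 RPM.

198.3 RPM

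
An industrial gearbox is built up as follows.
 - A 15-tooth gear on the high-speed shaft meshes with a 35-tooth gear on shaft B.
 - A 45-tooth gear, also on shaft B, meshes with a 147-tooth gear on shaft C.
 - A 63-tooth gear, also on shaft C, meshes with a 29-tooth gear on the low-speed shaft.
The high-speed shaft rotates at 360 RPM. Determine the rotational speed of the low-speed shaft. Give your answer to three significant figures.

103 RPM

the high-speed shaft → shaft B (gear mesh, 35/15): 360 ÷ 2.3333 = 154.29 RPM
shaft B → shaft C (gear mesh, 147/45): 154.29 ÷ 3.2667 = 47.23 RPM
shaft C → the low-speed shaft (gear mesh, 29/63): 47.23 ÷ 0.46032 = 102.6 RPM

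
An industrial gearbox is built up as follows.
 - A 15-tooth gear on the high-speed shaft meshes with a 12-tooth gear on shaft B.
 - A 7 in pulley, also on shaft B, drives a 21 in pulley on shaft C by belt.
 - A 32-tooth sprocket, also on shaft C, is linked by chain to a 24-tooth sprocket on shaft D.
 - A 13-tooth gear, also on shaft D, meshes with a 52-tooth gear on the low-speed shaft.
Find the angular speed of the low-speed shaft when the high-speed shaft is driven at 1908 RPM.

the high-speed shaft → shaft B (gear mesh, 12/15): 1908 ÷ 0.8 = 2385 RPM
shaft B → shaft C (belt, 21/7): 2385 ÷ 3 = 795 RPM
shaft C → shaft D (chain, 24/32): 795 ÷ 0.75 = 1060 RPM
shaft D → the low-speed shaft (gear mesh, 52/13): 1060 ÷ 4 = 265 RPM

265 RPM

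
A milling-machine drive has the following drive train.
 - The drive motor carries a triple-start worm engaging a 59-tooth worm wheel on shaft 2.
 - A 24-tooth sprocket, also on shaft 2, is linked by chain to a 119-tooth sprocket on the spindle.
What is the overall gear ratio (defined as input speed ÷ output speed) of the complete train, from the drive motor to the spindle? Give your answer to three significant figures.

Each stage contributes driven/driver: worm 59/3 = 19.667, chain 119/24 = 4.9583.
Overall: 19.667 × 4.9583 = 97.514.

97.5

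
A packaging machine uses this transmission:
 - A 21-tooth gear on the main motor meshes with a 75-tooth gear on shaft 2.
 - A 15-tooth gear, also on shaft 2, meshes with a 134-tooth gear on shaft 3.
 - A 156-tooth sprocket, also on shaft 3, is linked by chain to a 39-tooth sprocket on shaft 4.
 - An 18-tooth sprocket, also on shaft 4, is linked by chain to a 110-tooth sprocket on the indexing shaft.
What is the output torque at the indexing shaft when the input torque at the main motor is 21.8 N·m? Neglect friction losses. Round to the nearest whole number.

After the gear mesh (75/21): 21.8 × 3.5714 = 77.857 N·m
After the gear mesh (134/15): 77.857 × 8.9333 = 695.52 N·m
After the chain (39/156): 695.52 × 0.25 = 173.88 N·m
After the chain (110/18): 173.88 × 6.1111 = 1062.6 N·m

1063 N·m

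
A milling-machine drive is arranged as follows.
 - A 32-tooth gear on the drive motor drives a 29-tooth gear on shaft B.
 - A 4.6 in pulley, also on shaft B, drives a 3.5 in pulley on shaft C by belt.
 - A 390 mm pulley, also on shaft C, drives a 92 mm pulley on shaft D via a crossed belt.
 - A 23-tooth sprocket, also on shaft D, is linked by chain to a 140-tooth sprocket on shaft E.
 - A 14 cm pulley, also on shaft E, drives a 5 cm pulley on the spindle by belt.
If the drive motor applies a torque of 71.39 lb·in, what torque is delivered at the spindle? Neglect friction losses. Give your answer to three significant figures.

After the gear mesh (29/32): 71.39 × 0.90625 = 64.697 lb·in
After the belt (3.5/4.6): 64.697 × 0.76087 = 49.226 lb·in
After the belt (92/390): 49.226 × 0.2359 = 11.612 lb·in
After the chain (140/23): 11.612 × 6.087 = 70.684 lb·in
After the belt (5/14): 70.684 × 0.35714 = 25.244 lb·in

25.2 lb·in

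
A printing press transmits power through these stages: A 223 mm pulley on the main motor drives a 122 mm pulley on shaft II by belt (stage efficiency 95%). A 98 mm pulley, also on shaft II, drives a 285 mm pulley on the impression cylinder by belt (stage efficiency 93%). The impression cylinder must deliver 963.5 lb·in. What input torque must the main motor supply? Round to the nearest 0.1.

Overall ratio R = 0.54709 × 2.9082 = 1.591; overall efficiency η = 0.95 × 0.93 = 0.8835.
Input torque = output torque / (R × η) = 963.5 / (1.591 × 0.8835) = 685.44 lb·in.

685.4 lb·in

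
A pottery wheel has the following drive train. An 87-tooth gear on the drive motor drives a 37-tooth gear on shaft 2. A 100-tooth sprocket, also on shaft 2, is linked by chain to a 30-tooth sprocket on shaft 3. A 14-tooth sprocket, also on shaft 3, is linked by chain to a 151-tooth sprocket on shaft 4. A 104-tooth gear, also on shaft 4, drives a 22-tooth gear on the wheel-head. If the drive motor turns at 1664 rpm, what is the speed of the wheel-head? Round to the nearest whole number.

5716 rpm

the drive motor → shaft 2 (gear mesh, 37/87): 1664 ÷ 0.42529 = 3912.6 rpm
shaft 2 → shaft 3 (chain, 30/100): 3912.6 ÷ 0.3 = 13042 rpm
shaft 3 → shaft 4 (chain, 151/14): 13042 ÷ 10.786 = 1209.2 rpm
shaft 4 → the wheel-head (gear mesh, 22/104): 1209.2 ÷ 0.21154 = 5716.3 rpm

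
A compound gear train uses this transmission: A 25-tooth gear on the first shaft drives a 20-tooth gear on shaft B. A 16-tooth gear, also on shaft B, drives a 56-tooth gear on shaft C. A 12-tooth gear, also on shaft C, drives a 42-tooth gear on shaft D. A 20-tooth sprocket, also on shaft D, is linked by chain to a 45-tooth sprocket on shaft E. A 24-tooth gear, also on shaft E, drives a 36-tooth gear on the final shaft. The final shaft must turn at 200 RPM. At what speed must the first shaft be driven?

Overall ratio R = 0.8 × 3.5 × 3.5 × 2.25 × 1.5 = 33.075.
Required input speed = output speed × R = 200 × 33.075 = 6615 RPM.

6615 RPM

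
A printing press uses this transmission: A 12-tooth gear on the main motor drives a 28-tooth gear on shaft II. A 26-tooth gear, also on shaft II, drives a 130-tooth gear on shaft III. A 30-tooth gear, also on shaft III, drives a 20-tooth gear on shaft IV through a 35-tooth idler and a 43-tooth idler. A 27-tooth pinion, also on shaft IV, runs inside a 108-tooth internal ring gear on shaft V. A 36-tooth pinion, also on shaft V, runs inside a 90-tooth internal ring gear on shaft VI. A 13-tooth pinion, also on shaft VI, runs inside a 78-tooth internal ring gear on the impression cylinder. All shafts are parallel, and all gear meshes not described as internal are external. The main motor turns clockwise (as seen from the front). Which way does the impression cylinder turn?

anticlockwise

the main motor → shaft II: external mesh, 1 reversal → CCW.
shaft II → shaft III: external mesh, 1 reversal → CW.
shaft III → shaft IV: driver → idler → idler → driven is 3 external meshes, 3 reversals → CCW.
shaft IV → shaft V: internal mesh, same direction → CCW.
shaft V → shaft VI: internal mesh, same direction → CCW.
shaft VI → the impression cylinder: internal mesh, same direction → CCW.
5 reversals in total — an odd number — so the impression cylinder turns opposite to the main motor.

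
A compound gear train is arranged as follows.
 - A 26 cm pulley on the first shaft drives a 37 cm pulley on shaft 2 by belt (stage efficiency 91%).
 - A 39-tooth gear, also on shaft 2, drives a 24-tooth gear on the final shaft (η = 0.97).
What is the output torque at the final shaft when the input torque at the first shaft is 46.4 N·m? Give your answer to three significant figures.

Belt: ratio = 37/26 = 1.4231; torque at shaft 2 = 46.4 × 1.4231 × 0.91 = 60.088 N·m.
Gear mesh: ratio = 24/39 = 0.61538; torque at the final shaft = 60.088 × 0.61538 × 0.97 = 35.868 N·m.

35.9 N·m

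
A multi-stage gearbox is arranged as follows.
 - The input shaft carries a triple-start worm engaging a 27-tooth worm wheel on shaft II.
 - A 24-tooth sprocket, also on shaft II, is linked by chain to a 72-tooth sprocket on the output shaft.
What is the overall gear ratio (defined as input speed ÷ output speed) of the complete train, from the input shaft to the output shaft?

27

Each stage contributes driven/driver: worm 27/3 = 9, chain 72/24 = 3.
Overall: 9 × 3 = 27.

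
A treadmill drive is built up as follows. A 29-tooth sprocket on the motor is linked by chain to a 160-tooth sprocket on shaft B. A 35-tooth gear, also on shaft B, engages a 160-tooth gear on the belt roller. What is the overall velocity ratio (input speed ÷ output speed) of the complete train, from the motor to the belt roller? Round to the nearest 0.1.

25.2

Each stage contributes driven/driver: chain 160/29 = 5.5172, gear mesh 160/35 = 4.5714.
Overall: 5.5172 × 4.5714 = 25.222.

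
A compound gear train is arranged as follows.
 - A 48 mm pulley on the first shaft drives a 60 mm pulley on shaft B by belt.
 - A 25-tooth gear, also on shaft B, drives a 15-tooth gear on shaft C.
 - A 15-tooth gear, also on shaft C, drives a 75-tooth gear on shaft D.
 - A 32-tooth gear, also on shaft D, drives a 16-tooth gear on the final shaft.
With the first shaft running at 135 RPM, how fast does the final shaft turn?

the first shaft → shaft B (belt, 60/48): 135 ÷ 1.25 = 108 RPM
shaft B → shaft C (gear mesh, 15/25): 108 ÷ 0.6 = 180 RPM
shaft C → shaft D (gear mesh, 75/15): 180 ÷ 5 = 36 RPM
shaft D → the final shaft (gear mesh, 16/32): 36 ÷ 0.5 = 72 RPM

72 RPM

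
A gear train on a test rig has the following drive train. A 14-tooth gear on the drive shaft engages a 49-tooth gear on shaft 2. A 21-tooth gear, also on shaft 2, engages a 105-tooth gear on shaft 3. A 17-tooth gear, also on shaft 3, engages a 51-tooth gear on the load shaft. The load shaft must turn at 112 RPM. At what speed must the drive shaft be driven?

5880 RPM

Overall ratio R = 3.5 × 5 × 3 = 52.5.
Required input speed = output speed × R = 112 × 52.5 = 5880 RPM.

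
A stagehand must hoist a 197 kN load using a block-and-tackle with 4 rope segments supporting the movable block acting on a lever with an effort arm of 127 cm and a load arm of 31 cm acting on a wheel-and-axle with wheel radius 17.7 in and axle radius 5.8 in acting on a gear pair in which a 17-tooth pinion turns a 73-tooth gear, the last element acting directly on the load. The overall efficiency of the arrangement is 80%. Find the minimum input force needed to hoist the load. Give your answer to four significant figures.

1.147 kN

Block-and-tackle MA = number of supporting rope parts = 4.
Lever MA = effort arm / load arm = 127/31 = 4.0968.
Wheel-and-axle MA = R/r = 17.7/5.8 = 3.0517.
Gear pair MA = 73/17 = 4.2941.
Combined ideal MA = 4 × 4.0968 × 3.0517 × 4.2941 = 214.74.
Actual MA = 214.74 × 0.80 = 171.8.
Effort = load / actual MA = 197 / 171.8 = 1.1467 kN.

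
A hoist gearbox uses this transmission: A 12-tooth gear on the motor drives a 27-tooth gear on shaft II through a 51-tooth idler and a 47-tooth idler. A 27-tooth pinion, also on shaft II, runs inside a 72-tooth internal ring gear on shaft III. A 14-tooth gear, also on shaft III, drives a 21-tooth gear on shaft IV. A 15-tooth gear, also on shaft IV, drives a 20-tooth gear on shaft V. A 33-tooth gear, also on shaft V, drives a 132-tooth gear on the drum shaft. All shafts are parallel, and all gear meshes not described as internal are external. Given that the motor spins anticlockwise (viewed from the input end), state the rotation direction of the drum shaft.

anticlockwise

the motor → shaft II: driver → idler → idler → driven is 3 external meshes, 3 reversals → CW.
shaft II → shaft III: internal mesh, same direction → CW.
shaft III → shaft IV: external mesh, 1 reversal → CCW.
shaft IV → shaft V: external mesh, 1 reversal → CW.
shaft V → the drum shaft: external mesh, 1 reversal → CCW.
6 reversals in total — an even number — so the drum shaft turns the same way as the motor.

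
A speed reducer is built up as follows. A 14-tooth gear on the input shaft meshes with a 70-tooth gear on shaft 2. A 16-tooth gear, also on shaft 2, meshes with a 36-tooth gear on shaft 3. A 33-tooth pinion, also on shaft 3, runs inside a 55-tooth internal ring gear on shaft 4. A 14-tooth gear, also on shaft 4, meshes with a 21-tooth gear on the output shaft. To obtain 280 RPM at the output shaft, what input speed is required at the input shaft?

Overall ratio R = 5 × 2.25 × 1.6667 × 1.5 = 28.125.
Required input speed = output speed × R = 280 × 28.125 = 7875 RPM.

7875 RPM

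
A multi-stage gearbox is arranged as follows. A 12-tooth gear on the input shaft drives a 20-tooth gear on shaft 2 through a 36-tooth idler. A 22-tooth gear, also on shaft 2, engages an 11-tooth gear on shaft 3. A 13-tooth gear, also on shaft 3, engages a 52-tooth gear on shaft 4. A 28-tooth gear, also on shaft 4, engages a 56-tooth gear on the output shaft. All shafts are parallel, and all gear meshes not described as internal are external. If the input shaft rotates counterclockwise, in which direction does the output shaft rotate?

the input shaft → shaft 2: driver → idler → driven is 2 external meshes, 2 reversals → CCW.
shaft 2 → shaft 3: external mesh, 1 reversal → CW.
shaft 3 → shaft 4: external mesh, 1 reversal → CCW.
shaft 4 → the output shaft: external mesh, 1 reversal → CW.
5 reversals in total — an odd number — so the output shaft turns opposite to the input shaft.

clockwise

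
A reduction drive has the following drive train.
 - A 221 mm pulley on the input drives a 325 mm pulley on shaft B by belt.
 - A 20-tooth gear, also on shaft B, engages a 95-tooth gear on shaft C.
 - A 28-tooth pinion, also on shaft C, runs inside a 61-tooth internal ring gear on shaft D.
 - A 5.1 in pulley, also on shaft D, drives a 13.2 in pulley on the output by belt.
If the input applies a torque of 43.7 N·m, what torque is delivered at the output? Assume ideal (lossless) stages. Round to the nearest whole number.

belt 325/221 = 1.4706 → τ = 43.7·1.4706 = 64.265 N·m
gear mesh 95/20 = 4.75 → τ = 64.265·4.75 = 305.26 N·m
internal gear 61/28 = 2.1786 → τ = 305.26·2.1786 = 665.02 N·m
belt 13.2/5.1 = 2.5882 → τ = 665.02·2.5882 = 1721.2 N·m

1721 N·m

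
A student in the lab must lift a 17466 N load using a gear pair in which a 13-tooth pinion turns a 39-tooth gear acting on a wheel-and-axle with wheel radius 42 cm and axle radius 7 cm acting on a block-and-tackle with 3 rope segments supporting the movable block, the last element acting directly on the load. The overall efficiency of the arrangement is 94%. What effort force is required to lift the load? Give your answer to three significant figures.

Gear pair MA = 39/13 = 3.
Wheel-and-axle MA = R/r = 42/7 = 6.
Block-and-tackle MA = number of supporting rope parts = 3.
Combined ideal MA = 3 × 6 × 3 = 54.
Actual MA = 54 × 0.94 = 50.76.
Effort = load / actual MA = 17466 / 50.76 = 344.09 N.

344 N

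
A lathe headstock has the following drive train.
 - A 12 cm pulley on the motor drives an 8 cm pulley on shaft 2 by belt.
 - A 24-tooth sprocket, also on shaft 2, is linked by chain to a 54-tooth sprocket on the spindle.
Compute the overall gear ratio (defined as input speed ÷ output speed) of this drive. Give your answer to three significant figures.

1.50

Each stage contributes driven/driver: belt 8/12 = 0.66667, chain 54/24 = 2.25.
Overall: 0.66667 × 2.25 = 1.5.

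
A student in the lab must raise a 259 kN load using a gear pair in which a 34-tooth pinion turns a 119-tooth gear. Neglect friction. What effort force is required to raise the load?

74 kN

Gear pair MA = 119/34 = 3.5.
Effort = load / MA = 259 / 3.5 = 74 kN.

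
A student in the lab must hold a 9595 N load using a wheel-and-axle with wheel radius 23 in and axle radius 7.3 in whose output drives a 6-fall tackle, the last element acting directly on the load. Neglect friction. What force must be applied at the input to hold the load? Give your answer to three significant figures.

508 N

Wheel-and-axle MA = R/r = 23/7.3 = 3.1507.
Block-and-tackle MA = number of supporting rope parts = 6.
Combined ideal MA = 3.1507 × 6 = 18.904.
Effort = load / MA = 9595 / 18.904 = 507.56 N.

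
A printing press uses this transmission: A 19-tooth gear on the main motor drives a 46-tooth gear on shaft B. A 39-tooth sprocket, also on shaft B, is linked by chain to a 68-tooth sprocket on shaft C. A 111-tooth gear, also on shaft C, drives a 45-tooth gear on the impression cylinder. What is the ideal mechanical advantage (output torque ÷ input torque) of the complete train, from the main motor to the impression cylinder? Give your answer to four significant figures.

1.711

Each stage contributes driven/driver: gear mesh 46/19 = 2.4211, chain 68/39 = 1.7436, gear mesh 45/111 = 0.40541.
Overall: 2.4211 × 1.7436 × 0.40541 = 1.7113.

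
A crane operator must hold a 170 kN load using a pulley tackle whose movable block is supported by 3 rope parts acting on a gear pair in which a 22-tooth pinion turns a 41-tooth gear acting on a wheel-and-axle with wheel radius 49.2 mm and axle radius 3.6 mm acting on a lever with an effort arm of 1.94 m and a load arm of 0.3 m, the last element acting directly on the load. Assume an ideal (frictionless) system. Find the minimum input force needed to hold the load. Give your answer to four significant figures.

0.3441 kN

Block-and-tackle MA = number of supporting rope parts = 3.
Gear pair MA = 41/22 = 1.8636.
Wheel-and-axle MA = R/r = 49.2/3.6 = 13.667.
Lever MA = effort arm / load arm = 1.94/0.3 = 6.4667.
Combined ideal MA = 3 × 1.8636 × 13.667 × 6.4667 = 494.11.
Effort = load / MA = 170 / 494.11 = 0.34405 kN.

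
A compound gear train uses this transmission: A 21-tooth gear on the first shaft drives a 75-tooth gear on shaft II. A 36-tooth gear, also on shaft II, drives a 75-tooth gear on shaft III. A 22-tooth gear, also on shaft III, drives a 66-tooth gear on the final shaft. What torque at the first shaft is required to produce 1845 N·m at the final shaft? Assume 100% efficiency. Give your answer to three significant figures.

Overall ratio R = 3.5714 × 2.0833 × 3 = 22.321.
Input torque = output torque / R = 1845 / 22.321 = 82.656 N·m.

82.7 N·m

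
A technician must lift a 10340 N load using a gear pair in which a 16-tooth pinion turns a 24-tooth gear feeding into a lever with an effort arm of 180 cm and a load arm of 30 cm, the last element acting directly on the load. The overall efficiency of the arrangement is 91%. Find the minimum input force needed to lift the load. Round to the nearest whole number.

1263 N

Gear pair MA = 24/16 = 1.5.
Lever MA = effort arm / load arm = 180/30 = 6.
Combined ideal MA = 1.5 × 6 = 9.
Actual MA = 9 × 0.91 = 8.19.
Effort = load / actual MA = 10340 / 8.19 = 1262.5 N.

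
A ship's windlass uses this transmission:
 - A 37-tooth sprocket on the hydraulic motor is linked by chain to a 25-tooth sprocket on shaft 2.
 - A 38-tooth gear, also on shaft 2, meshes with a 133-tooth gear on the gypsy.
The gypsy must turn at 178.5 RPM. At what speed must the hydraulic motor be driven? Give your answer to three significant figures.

422 RPM

Overall ratio R = 0.67568 × 3.5 = 2.3649.
Required input speed = output speed × R = 178.5 × 2.3649 = 422.13 RPM.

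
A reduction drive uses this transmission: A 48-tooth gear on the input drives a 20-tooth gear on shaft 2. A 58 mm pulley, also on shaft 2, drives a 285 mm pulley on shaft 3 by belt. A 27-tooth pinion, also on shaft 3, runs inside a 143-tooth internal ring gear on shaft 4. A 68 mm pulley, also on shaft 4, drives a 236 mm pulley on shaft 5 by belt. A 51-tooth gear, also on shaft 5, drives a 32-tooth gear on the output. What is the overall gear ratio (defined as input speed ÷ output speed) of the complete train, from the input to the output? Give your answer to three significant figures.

23.6

Each stage contributes driven/driver: gear mesh 20/48 = 0.41667, belt 285/58 = 4.9138, internal gear 143/27 = 5.2963, belt 236/68 = 3.4706, gear mesh 32/51 = 0.62745.
Overall: 0.41667 × 4.9138 × 5.2963 × 3.4706 × 0.62745 = 23.614.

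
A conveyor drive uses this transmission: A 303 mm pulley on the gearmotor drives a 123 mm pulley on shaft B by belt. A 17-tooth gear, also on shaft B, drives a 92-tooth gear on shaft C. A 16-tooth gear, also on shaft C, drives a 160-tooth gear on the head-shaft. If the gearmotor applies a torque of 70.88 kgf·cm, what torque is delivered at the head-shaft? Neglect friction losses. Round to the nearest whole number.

belt 123/303 = 0.40594 → τ = 70.88·0.40594 = 28.773 kgf·cm
gear mesh 92/17 = 5.4118 → τ = 28.773·5.4118 = 155.71 kgf·cm
gear mesh 160/16 = 10 → τ = 155.71·10 = 1557.1 kgf·cm

1557 kgf·cm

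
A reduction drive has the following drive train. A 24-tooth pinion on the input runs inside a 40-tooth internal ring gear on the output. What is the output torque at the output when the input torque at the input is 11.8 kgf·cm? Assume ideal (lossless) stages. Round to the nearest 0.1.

internal gear 40/24 = 1.6667 → τ = 11.8·1.6667 = 19.667 kgf·cm

19.7 kgf·cm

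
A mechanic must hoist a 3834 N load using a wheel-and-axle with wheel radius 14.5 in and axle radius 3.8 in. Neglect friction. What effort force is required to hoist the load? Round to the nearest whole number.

Wheel-and-axle MA = R/r = 14.5/3.8 = 3.8158.
Effort = load / MA = 3834 / 3.8158 = 1004.8 N.

1005 N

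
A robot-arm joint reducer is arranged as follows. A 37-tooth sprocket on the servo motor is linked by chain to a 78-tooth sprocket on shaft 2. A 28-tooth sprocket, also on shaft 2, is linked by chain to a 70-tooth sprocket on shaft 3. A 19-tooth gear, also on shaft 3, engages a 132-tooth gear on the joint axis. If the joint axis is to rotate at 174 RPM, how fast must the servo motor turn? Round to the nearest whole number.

6371 RPM

Overall ratio R = 2.1081 × 2.5 × 6.9474 = 36.615.
Required input speed = output speed × R = 174 × 36.615 = 6370.9 RPM.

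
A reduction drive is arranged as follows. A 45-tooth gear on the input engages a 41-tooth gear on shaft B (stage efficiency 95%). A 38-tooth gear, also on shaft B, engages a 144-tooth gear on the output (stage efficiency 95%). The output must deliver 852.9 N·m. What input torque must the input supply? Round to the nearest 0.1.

273.7 N·m

Overall ratio R = 0.91111 × 3.7895 = 3.4526; overall efficiency η = 0.95 × 0.95 = 0.9025.
Input torque = output torque / (R × η) = 852.9 / (3.4526 × 0.9025) = 273.72 N·m.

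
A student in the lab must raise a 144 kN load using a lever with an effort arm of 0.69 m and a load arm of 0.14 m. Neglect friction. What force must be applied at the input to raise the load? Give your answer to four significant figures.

29.22 kN

Lever MA = effort arm / load arm = 0.69/0.14 = 4.9286.
Effort = load / MA = 144 / 4.9286 = 29.217 kN.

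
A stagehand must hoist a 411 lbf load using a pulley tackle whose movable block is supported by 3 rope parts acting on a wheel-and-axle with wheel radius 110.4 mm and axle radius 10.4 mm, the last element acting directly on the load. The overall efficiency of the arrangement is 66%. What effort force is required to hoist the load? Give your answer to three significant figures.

19.6 lbf

Block-and-tackle MA = number of supporting rope parts = 3.
Wheel-and-axle MA = R/r = 110.4/10.4 = 10.615.
Combined ideal MA = 3 × 10.615 = 31.846.
Actual MA = 31.846 × 0.66 = 21.018.
Effort = load / actual MA = 411 / 21.018 = 19.554 lbf.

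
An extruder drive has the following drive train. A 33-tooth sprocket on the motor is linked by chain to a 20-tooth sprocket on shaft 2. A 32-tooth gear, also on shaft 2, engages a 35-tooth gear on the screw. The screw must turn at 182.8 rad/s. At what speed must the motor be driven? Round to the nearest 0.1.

121.2 rad/s

Overall ratio R = 0.60606 × 1.0938 = 0.66288.
Required input speed = output speed × R = 182.8 × 0.66288 = 121.17 rad/s.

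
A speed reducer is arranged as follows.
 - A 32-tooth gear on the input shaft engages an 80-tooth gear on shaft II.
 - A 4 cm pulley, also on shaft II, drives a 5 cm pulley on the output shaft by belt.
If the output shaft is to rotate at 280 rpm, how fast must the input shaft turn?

Overall ratio R = 2.5 × 1.25 = 3.125.
Required input speed = output speed × R = 280 × 3.125 = 875 rpm.

875 rpm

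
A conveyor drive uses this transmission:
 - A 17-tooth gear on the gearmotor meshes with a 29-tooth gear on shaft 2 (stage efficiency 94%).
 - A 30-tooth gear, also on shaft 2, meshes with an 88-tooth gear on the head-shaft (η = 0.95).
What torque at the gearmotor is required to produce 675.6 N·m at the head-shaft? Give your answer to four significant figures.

Overall ratio R = 1.7059 × 2.9333 = 5.0039; overall efficiency η = 0.94 × 0.95 = 0.8930.
Input torque = output torque / (R × η) = 675.6 / (5.0039 × 0.8930) = 151.19 N·m.

151.2 N·m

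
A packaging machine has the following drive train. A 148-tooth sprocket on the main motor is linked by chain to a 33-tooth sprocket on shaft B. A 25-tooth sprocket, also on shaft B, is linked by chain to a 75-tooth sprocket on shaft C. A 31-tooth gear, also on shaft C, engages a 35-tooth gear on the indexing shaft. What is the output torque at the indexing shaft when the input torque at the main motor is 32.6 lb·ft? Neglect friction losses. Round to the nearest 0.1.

24.6 lb·ft

chain 33/148 = 0.22297 → τ = 32.6·0.22297 = 7.2689 lb·ft
chain 75/25 = 3 → τ = 7.2689·3 = 21.807 lb·ft
gear mesh 35/31 = 1.129 → τ = 21.807·1.129 = 24.621 lb·ft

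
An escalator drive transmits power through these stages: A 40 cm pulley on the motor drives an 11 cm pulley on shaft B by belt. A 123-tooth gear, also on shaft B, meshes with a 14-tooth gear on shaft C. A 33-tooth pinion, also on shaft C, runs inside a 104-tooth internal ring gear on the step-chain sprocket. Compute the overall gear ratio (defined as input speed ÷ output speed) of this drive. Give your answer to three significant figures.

Each stage contributes driven/driver: belt 11/40 = 0.275, gear mesh 14/123 = 0.11382, internal gear 104/33 = 3.1515.
Overall: 0.275 × 0.11382 × 3.1515 = 0.098645.

0.0986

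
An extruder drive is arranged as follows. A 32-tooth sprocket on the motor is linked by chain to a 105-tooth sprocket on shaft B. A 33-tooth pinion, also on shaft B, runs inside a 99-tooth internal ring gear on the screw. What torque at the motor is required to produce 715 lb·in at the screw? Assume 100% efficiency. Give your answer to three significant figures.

72.6 lb·in

Overall ratio R = 3.2812 × 3 = 9.8438.
Input torque = output torque / R = 715 / 9.8438 = 72.635 lb·in.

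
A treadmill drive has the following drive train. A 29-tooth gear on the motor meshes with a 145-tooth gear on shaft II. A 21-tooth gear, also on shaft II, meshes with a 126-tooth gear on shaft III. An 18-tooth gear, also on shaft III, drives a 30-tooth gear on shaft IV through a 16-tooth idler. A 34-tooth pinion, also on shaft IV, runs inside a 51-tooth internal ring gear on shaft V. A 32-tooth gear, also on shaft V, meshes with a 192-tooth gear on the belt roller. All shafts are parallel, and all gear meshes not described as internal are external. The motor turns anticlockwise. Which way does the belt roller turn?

the motor → shaft II: external mesh, 1 reversal → CW.
shaft II → shaft III: external mesh, 1 reversal → CCW.
shaft III → shaft IV: driver → idler → driven is 2 external meshes, 2 reversals → CCW.
shaft IV → shaft V: internal mesh, same direction → CCW.
shaft V → the belt roller: external mesh, 1 reversal → CW.
5 reversals in total — an odd number — so the belt roller turns opposite to the motor.

clockwise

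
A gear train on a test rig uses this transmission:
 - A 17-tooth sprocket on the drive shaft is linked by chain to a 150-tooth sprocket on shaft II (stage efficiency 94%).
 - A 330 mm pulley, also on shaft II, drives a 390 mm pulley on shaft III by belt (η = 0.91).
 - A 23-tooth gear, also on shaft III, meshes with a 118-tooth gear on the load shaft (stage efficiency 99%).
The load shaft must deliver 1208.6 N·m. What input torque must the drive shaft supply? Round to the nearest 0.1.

Overall ratio R = 8.8235 × 1.1818 × 5.1304 = 53.499; overall efficiency η = 0.94 × 0.91 × 0.99 = 0.8468.
Input torque = output torque / (R × η) = 1208.6 / (53.499 × 0.8468) = 26.677 N·m.

26.7 N·m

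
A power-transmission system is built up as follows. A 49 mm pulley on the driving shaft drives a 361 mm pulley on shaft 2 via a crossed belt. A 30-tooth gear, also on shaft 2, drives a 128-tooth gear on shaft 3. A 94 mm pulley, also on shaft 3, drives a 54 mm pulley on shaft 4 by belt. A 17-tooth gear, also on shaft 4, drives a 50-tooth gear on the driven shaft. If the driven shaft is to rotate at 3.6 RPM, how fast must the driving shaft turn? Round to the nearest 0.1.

191.2 RPM

Overall ratio R = 7.3673 × 4.2667 × 0.57447 × 2.9412 = 53.111.
Required input speed = output speed × R = 3.6 × 53.111 = 191.2 RPM.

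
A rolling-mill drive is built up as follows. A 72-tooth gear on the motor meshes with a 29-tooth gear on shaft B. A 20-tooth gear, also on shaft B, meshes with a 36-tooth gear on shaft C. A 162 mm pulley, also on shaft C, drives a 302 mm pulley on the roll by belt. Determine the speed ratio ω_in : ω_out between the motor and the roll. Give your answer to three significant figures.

Each stage contributes driven/driver: gear mesh 29/72 = 0.40278, gear mesh 36/20 = 1.8, belt 302/162 = 1.8642.
Overall: 0.40278 × 1.8 × 1.8642 = 1.3515.

1.35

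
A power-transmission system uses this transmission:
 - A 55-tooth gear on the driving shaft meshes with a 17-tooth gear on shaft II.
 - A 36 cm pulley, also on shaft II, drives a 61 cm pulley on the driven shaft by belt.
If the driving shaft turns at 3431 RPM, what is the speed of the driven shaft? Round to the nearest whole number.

6551 RPM

Gear mesh: ratio = 17/55 = 0.30909, so shaft II turns at 3431 / 0.30909 = 11100 RPM.
Belt: ratio = 61/36 = 1.6944, so the driven shaft turns at 11100 / 1.6944 = 6551 RPM.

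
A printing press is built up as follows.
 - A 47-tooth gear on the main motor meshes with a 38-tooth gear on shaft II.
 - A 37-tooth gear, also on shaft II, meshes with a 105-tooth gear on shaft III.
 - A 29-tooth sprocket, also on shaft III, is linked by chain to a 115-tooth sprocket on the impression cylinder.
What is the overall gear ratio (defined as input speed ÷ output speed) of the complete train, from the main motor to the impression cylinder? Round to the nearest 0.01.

Each stage contributes driven/driver: gear mesh 38/47 = 0.80851, gear mesh 105/37 = 2.8378, chain 115/29 = 3.9655.
Overall: 0.80851 × 2.8378 × 3.9655 = 9.0986.

9.10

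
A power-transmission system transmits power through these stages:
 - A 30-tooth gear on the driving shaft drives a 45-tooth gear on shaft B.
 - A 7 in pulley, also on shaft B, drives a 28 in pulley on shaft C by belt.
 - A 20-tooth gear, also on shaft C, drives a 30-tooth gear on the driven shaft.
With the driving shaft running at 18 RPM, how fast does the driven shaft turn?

the driving shaft → shaft B (gear mesh, 45/30): 18 ÷ 1.5 = 12 RPM
shaft B → shaft C (belt, 28/7): 12 ÷ 4 = 3 RPM
shaft C → the driven shaft (gear mesh, 30/20): 3 ÷ 1.5 = 2 RPM

2 RPM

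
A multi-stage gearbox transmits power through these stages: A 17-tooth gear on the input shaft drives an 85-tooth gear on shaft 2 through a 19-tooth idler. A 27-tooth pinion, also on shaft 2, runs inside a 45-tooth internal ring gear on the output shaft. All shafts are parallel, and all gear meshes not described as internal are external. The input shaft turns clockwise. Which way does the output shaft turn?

clockwise

the input shaft → shaft 2: driver → idler → driven is 2 external meshes, 2 reversals → CW.
shaft 2 → the output shaft: internal mesh, same direction → CW.
2 reversals in total — an even number — so the output shaft turns the same way as the input shaft.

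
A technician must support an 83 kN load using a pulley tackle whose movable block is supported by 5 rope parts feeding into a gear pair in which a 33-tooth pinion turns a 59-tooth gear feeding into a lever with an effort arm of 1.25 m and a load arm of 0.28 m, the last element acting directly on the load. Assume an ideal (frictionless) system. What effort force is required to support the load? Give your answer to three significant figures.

2.08 kN

Block-and-tackle MA = number of supporting rope parts = 5.
Gear pair MA = 59/33 = 1.7879.
Lever MA = effort arm / load arm = 1.25/0.28 = 4.4643.
Combined ideal MA = 5 × 1.7879 × 4.4643 = 39.908.
Effort = load / MA = 83 / 39.908 = 2.0798 kN.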